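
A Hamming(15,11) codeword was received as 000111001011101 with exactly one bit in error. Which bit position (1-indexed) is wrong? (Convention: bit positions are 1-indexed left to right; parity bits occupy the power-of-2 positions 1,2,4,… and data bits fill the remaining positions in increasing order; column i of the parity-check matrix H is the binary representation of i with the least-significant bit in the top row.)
Syndrome s = H · r^T (mod 2), r = 000111001011101:
  s[0] = (101010101010101)·(000111001011101) mod 2 = 0+0+0+0+1+0+0+0+1+0+1+0+1+0+1 mod 2 = 1
  s[1] = (011001100110011)·(000111001011101) mod 2 = 0+0+0+0+0+1+0+0+0+0+1+0+0+0+1 mod 2 = 1
  s[2] = (000111100001111)·(000111001011101) mod 2 = 0+0+0+1+1+1+0+0+0+0+0+1+1+0+1 mod 2 = 0
  s[3] = (000000011111111)·(000111001011101) mod 2 = 0+0+0+0+0+0+0+0+1+0+1+1+1+0+1 mod 2 = 1
Syndrome = 1101
Column i of H is the binary representation of i, so the syndrome is the binary index of the flipped bit.
Read s = 1101 with s[0] as LSB: 1·2^0 + 1·2^1 + 0·2^2 + 1·2^3 = 11.
Error is at bit position 11.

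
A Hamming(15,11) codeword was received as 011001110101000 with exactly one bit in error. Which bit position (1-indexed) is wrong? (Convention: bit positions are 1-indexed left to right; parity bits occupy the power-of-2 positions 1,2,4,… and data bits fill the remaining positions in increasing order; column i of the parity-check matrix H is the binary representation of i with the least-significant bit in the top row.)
Syndrome s = H · r^T (mod 2), r = 011001110101000:
  s[0] = (101010101010101)·(011001110101000) mod 2 = 0+0+1+0+0+0+1+0+0+0+0+0+0+0+0 mod 2 = 0
  s[1] = (011001100110011)·(011001110101000) mod 2 = 0+1+1+0+0+1+1+0+0+1+0+0+0+0+0 mod 2 = 1
  s[2] = (000111100001111)·(011001110101000) mod 2 = 0+0+0+0+0+1+1+0+0+0+0+1+0+0+0 mod 2 = 1
  s[3] = (000000011111111)·(011001110101000) mod 2 = 0+0+0+0+0+0+0+1+0+1+0+1+0+0+0 mod 2 = 1
Syndrome = 0111
Column i of H is the binary representation of i, so the syndrome is the binary index of the flipped bit.
Read s = 0111 with s[0] as LSB: 0·2^0 + 1·2^1 + 1·2^2 + 1·2^3 = 14.
Error is at bit position 14.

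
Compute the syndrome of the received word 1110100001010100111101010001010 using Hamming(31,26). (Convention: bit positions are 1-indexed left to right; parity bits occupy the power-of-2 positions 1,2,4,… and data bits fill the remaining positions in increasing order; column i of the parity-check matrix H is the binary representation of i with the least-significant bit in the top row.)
Syndrome s = H · r^T (mod 2), r = 1110100001010100111101010001010:
  s[0] = (1010101010101010101010101010101)·(1110100001010100111101010001010) mod 2 = 1+0+1+0+1+0+0+0+0+0+0+0+0+0+0+0+1+0+1+0+0+0+0+0+0+0+0+0+0+0+0 mod 2 = 1
  s[1] = (0110011001100110011001100110011)·(1110100001010100111101010001010) mod 2 = 0+1+1+0+0+0+0+0+0+1+0+0+0+1+0+0+0+1+1+0+0+1+0+0+0+0+0+0+0+1+0 mod 2 = 0
  s[2] = (0001111000011110000111100001111)·(1110100001010100111101010001010) mod 2 = 0+0+0+0+1+0+0+0+0+0+0+1+0+1+0+0+0+0+0+1+0+1+0+0+0+0+0+1+0+1+0 mod 2 = 1
  s[3] = (0000000111111110000000011111111)·(1110100001010100111101010001010) mod 2 = 0+0+0+0+0+0+0+0+0+1+0+1+0+1+0+0+0+0+0+0+0+0+0+1+0+0+0+1+0+1+0 mod 2 = 0
  s[4] = (0000000000000001111111111111111)·(1110100001010100111101010001010) mod 2 = 0+0+0+0+0+0+0+0+0+0+0+0+0+0+0+0+1+1+1+1+0+1+0+1+0+0+0+1+0+1+0 mod 2 = 0
Syndrome = 10100
Non-zero syndrome: error at position 5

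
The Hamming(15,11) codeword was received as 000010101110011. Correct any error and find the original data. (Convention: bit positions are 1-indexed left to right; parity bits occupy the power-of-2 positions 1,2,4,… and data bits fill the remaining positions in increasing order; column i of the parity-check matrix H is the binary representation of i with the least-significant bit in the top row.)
Syndrome s = H · r^T (mod 2), r = 000010101110011:
  s[0] = (101010101010101)·(000010101110011) mod 2 = 0+0+0+0+1+0+1+0+1+0+1+0+0+0+1 mod 2 = 1
  s[1] = (011001100110011)·(000010101110011) mod 2 = 0+0+0+0+0+0+1+0+0+1+1+0+0+1+1 mod 2 = 1
  s[2] = (000111100001111)·(000010101110011) mod 2 = 0+0+0+0+1+0+1+0+0+0+0+0+0+1+1 mod 2 = 0
  s[3] = (000000011111111)·(000010101110011) mod 2 = 0+0+0+0+0+0+0+0+1+1+1+0+0+1+1 mod 2 = 1
Syndrome = 1101
Column 11 of H equals this syndrome → error at bit 11 (1-indexed).
Flip bit 11: 000010101110011 → 000010101100011
Extract data bits at positions {3,5,6,7,9,10,11,12,13,14,15}: 01011100011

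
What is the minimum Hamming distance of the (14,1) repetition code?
d_min = 14 (the only two codewords are 0…0 and 1…1, differing in all 14 positions).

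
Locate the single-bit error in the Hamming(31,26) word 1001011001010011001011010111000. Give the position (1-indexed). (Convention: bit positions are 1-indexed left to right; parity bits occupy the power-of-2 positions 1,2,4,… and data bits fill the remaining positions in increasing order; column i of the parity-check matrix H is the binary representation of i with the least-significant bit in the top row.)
Syndrome s = H · r^T (mod 2), r = 1001011001010011001011010111000:
  s[0] = (1010101010101010101010101010101)·(1001011001010011001011010111000) mod 2 = 1+0+0+0+0+0+1+0+0+0+0+0+0+0+1+0+0+0+1+0+1+0+0+0+0+0+1+0+0+0+0 mod 2 = 0
  s[1] = (0110011001100110011001100110011)·(1001011001010011001011010111000) mod 2 = 0+0+0+0+0+1+1+0+0+1+0+0+0+0+1+0+0+0+1+0+0+1+0+0+0+1+1+0+0+0+0 mod 2 = 0
  s[2] = (0001111000011110000111100001111)·(1001011001010011001011010111000) mod 2 = 0+0+0+1+0+1+1+0+0+0+0+1+0+0+1+0+0+0+0+0+1+1+0+0+0+0+0+1+0+0+0 mod 2 = 0
  s[3] = (0000000111111110000000011111111)·(1001011001010011001011010111000) mod 2 = 0+0+0+0+0+0+0+0+0+1+0+1+0+0+1+0+0+0+0+0+0+0+0+1+0+1+1+1+0+0+0 mod 2 = 1
  s[4] = (0000000000000001111111111111111)·(1001011001010011001011010111000) mod 2 = 0+0+0+0+0+0+0+0+0+0+0+0+0+0+0+1+0+0+1+0+1+1+0+1+0+1+1+1+0+0+0 mod 2 = 0
Syndrome = 00010
Column i of H is the binary representation of i, so the syndrome is the binary index of the flipped bit.
Read s = 00010 with s[0] as LSB: 0·2^0 + 0·2^1 + 0·2^2 + 1·2^3 + 0·2^4 = 8.
Error is at bit position 8.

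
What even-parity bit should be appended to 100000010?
Sum of data bits: 1+0+0+0+0+0+0+1+0 = 2.
2 mod 2 = 0, so parity bit = 0.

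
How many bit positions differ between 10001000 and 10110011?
XOR = 00111011, count of 1s = 5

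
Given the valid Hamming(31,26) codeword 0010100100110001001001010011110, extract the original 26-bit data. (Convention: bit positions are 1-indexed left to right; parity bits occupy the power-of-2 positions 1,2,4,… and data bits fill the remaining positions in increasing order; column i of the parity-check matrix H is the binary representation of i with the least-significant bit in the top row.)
Parity bits occupy power-of-2 positions; data bits are at positions {3,5,6,7,9,10,11,12,13,14,15,17,18,19,20,21,22,23,24,25,26,27,28,29,30,31} (1-indexed).
Extract: c[3]=1 c[5]=1 c[6]=0 c[7]=0 c[9]=0 c[10]=0 c[11]=1 c[12]=1 c[13]=0 c[14]=0 c[15]=0 c[17]=0 c[18]=0 c[19]=1 c[20]=0 c[21]=0 c[22]=1 c[23]=0 c[24]=1 c[25]=0 c[26]=0 c[27]=1 c[28]=1 c[29]=1 c[30]=1 c[31]=0
Data = 11000011000001001010011110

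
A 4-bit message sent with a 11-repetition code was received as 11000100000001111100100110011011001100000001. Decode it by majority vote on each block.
Split into 11-bit blocks and majority-vote each:
  block 1 = 11000100000: 3 ones, 8 zeros → 0
  block 2 = 00111110010: 6 ones, 5 zeros → 1
  block 3 = 01100110110: 6 ones, 5 zeros → 1
  block 4 = 01100000001: 3 ones, 8 zeros → 0
Decoded = 0110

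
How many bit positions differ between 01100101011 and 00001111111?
XOR = 01101010100, count of 1s = 5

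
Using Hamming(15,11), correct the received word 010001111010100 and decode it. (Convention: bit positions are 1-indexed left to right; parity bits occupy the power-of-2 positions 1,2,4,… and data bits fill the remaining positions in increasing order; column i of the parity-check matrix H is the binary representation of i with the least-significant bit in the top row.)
Syndrome s = H · r^T (mod 2), r = 010001111010100:
  s[0] = (101010101010101)·(010001111010100) mod 2 = 0+0+0+0+0+0+1+0+1+0+1+0+1+0+0 mod 2 = 0
  s[1] = (011001100110011)·(010001111010100) mod 2 = 0+1+0+0+0+1+1+0+0+0+1+0+0+0+0 mod 2 = 0
  s[2] = (000111100001111)·(010001111010100) mod 2 = 0+0+0+0+0+1+1+0+0+0+0+0+1+0+0 mod 2 = 1
  s[3] = (000000011111111)·(010001111010100) mod 2 = 0+0+0+0+0+0+0+1+1+0+1+0+1+0+0 mod 2 = 0
Syndrome = 0010
Column 4 of H equals this syndrome → error at bit 4 (1-indexed).
Flip bit 4: 010001111010100 → 010101111010100
Extract data bits at positions {3,5,6,7,9,10,11,12,13,14,15}: 00111010100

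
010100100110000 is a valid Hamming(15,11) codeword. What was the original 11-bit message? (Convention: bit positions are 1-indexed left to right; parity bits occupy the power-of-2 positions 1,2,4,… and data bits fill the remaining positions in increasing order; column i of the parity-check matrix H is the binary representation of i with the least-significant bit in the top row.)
Parity bits occupy power-of-2 positions; data bits are at positions {3,5,6,7,9,10,11,12,13,14,15} (1-indexed).
Extract: c[3]=0 c[5]=0 c[6]=0 c[7]=1 c[9]=0 c[10]=1 c[11]=1 c[12]=0 c[13]=0 c[14]=0 c[15]=0
Data = 00010110000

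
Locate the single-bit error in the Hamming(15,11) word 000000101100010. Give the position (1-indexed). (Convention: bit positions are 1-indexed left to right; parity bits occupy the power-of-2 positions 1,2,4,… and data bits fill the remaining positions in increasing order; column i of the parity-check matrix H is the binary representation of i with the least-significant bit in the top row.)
Syndrome s = H · r^T (mod 2), r = 000000101100010:
  s[0] = (101010101010101)·(000000101100010) mod 2 = 0+0+0+0+0+0+1+0+1+0+0+0+0+0+0 mod 2 = 0
  s[1] = (011001100110011)·(000000101100010) mod 2 = 0+0+0+0+0+0+1+0+0+1+0+0+0+1+0 mod 2 = 1
  s[2] = (000111100001111)·(000000101100010) mod 2 = 0+0+0+0+0+0+1+0+0+0+0+0+0+1+0 mod 2 = 0
  s[3] = (000000011111111)·(000000101100010) mod 2 = 0+0+0+0+0+0+0+0+1+1+0+0+0+1+0 mod 2 = 1
Syndrome = 0101
Column i of H is the binary representation of i, so the syndrome is the binary index of the flipped bit.
Read s = 0101 with s[0] as LSB: 0·2^0 + 1·2^1 + 0·2^2 + 1·2^3 = 10.
Error is at bit position 10.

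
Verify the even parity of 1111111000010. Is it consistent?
Sum of all bits: 1+1+1+1+1+1+1+0+0+0+0+1+0 = 8; 8 mod 2 = 0. Result is 0 → valid parity.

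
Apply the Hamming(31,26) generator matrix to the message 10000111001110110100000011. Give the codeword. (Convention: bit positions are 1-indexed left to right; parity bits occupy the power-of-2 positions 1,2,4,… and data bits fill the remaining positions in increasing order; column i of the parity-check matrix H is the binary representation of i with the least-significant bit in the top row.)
Codeword c = d · G (mod 2), d = 10000111001110110100000011:
  c[0] = d·G[:,0] = (10000111001110110100000011)·(11011010101101010101010101) mod 2 = 1+0+0+0+0+0+1+0+0+0+1+1+0+0+0+1+0+1+0+0+0+0+0+0+0+1 mod 2 = 1
  c[1] = d·G[:,1] = (10000111001110110100000011)·(10110110011011001100110011) mod 2 = 1+0+0+0+0+1+1+0+0+0+1+0+1+0+0+0+0+1+0+0+0+0+0+0+1+1 mod 2 = 0
  c[2] = d·G[:,2] = (10000111001110110100000011)·(10000000000000000000000000) mod 2 = 1+0+0+0+0+0+0+0+0+0+0+0+0+0+0+0+0+0+0+0+0+0+0+0+0+0 mod 2 = 1
  c[3] = d·G[:,3] = (10000111001110110100000011)·(01110001111000111100001111) mod 2 = 0+0+0+0+0+0+0+1+0+0+1+0+0+0+1+1+0+1+0+0+0+0+0+0+1+1 mod 2 = 1
  c[4] = d·G[:,4] = (10000111001110110100000011)·(01000000000000000000000000) mod 2 = 0+0+0+0+0+0+0+0+0+0+0+0+0+0+0+0+0+0+0+0+0+0+0+0+0+0 mod 2 = 0
  c[5] = d·G[:,5] = (10000111001110110100000011)·(00100000000000000000000000) mod 2 = 0+0+0+0+0+0+0+0+0+0+0+0+0+0+0+0+0+0+0+0+0+0+0+0+0+0 mod 2 = 0
  c[6] = d·G[:,6] = (10000111001110110100000011)·(00010000000000000000000000) mod 2 = 0+0+0+0+0+0+0+0+0+0+0+0+0+0+0+0+0+0+0+0+0+0+0+0+0+0 mod 2 = 0
  c[7] = d·G[:,7] = (10000111001110110100000011)·(00001111111000000011111111) mod 2 = 0+0+0+0+0+1+1+1+0+0+1+0+0+0+0+0+0+0+0+0+0+0+0+0+1+1 mod 2 = 0
  c[8] = d·G[:,8] = (10000111001110110100000011)·(00001000000000000000000000) mod 2 = 0+0+0+0+0+0+0+0+0+0+0+0+0+0+0+0+0+0+0+0+0+0+0+0+0+0 mod 2 = 0
  c[9] = d·G[:,9] = (10000111001110110100000011)·(00000100000000000000000000) mod 2 = 0+0+0+0+0+1+0+0+0+0+0+0+0+0+0+0+0+0+0+0+0+0+0+0+0+0 mod 2 = 1
  c[10] = d·G[:,10] = (10000111001110110100000011)·(00000010000000000000000000) mod 2 = 0+0+0+0+0+0+1+0+0+0+0+0+0+0+0+0+0+0+0+0+0+0+0+0+0+0 mod 2 = 1
  c[11] = d·G[:,11] = (10000111001110110100000011)·(00000001000000000000000000) mod 2 = 0+0+0+0+0+0+0+1+0+0+0+0+0+0+0+0+0+0+0+0+0+0+0+0+0+0 mod 2 = 1
  c[12] = d·G[:,12] = (10000111001110110100000011)·(00000000100000000000000000) mod 2 = 0+0+0+0+0+0+0+0+0+0+0+0+0+0+0+0+0+0+0+0+0+0+0+0+0+0 mod 2 = 0
  c[13] = d·G[:,13] = (10000111001110110100000011)·(00000000010000000000000000) mod 2 = 0+0+0+0+0+0+0+0+0+0+0+0+0+0+0+0+0+0+0+0+0+0+0+0+0+0 mod 2 = 0
  c[14] = d·G[:,14] = (10000111001110110100000011)·(00000000001000000000000000) mod 2 = 0+0+0+0+0+0+0+0+0+0+1+0+0+0+0+0+0+0+0+0+0+0+0+0+0+0 mod 2 = 1
  c[15] = d·G[:,15] = (10000111001110110100000011)·(00000000000111111111111111) mod 2 = 0+0+0+0+0+0+0+0+0+0+0+1+1+0+1+1+0+1+0+0+0+0+0+0+1+1 mod 2 = 1
  c[16] = d·G[:,16] = (10000111001110110100000011)·(00000000000100000000000000) mod 2 = 0+0+0+0+0+0+0+0+0+0+0+1+0+0+0+0+0+0+0+0+0+0+0+0+0+0 mod 2 = 1
  c[17] = d·G[:,17] = (10000111001110110100000011)·(00000000000010000000000000) mod 2 = 0+0+0+0+0+0+0+0+0+0+0+0+1+0+0+0+0+0+0+0+0+0+0+0+0+0 mod 2 = 1
  c[18] = d·G[:,18] = (10000111001110110100000011)·(00000000000001000000000000) mod 2 = 0+0+0+0+0+0+0+0+0+0+0+0+0+0+0+0+0+0+0+0+0+0+0+0+0+0 mod 2 = 0
  c[19] = d·G[:,19] = (10000111001110110100000011)·(00000000000000100000000000) mod 2 = 0+0+0+0+0+0+0+0+0+0+0+0+0+0+1+0+0+0+0+0+0+0+0+0+0+0 mod 2 = 1
  c[20] = d·G[:,20] = (10000111001110110100000011)·(00000000000000010000000000) mod 2 = 0+0+0+0+0+0+0+0+0+0+0+0+0+0+0+1+0+0+0+0+0+0+0+0+0+0 mod 2 = 1
  c[21] = d·G[:,21] = (10000111001110110100000011)·(00000000000000001000000000) mod 2 = 0+0+0+0+0+0+0+0+0+0+0+0+0+0+0+0+0+0+0+0+0+0+0+0+0+0 mod 2 = 0
  c[22] = d·G[:,22] = (10000111001110110100000011)·(00000000000000000100000000) mod 2 = 0+0+0+0+0+0+0+0+0+0+0+0+0+0+0+0+0+1+0+0+0+0+0+0+0+0 mod 2 = 1
  c[23] = d·G[:,23] = (10000111001110110100000011)·(00000000000000000010000000) mod 2 = 0+0+0+0+0+0+0+0+0+0+0+0+0+0+0+0+0+0+0+0+0+0+0+0+0+0 mod 2 = 0
  c[24] = d·G[:,24] = (10000111001110110100000011)·(00000000000000000001000000) mod 2 = 0+0+0+0+0+0+0+0+0+0+0+0+0+0+0+0+0+0+0+0+0+0+0+0+0+0 mod 2 = 0
  c[25] = d·G[:,25] = (10000111001110110100000011)·(00000000000000000000100000) mod 2 = 0+0+0+0+0+0+0+0+0+0+0+0+0+0+0+0+0+0+0+0+0+0+0+0+0+0 mod 2 = 0
  c[26] = d·G[:,26] = (10000111001110110100000011)·(00000000000000000000010000) mod 2 = 0+0+0+0+0+0+0+0+0+0+0+0+0+0+0+0+0+0+0+0+0+0+0+0+0+0 mod 2 = 0
  c[27] = d·G[:,27] = (10000111001110110100000011)·(00000000000000000000001000) mod 2 = 0+0+0+0+0+0+0+0+0+0+0+0+0+0+0+0+0+0+0+0+0+0+0+0+0+0 mod 2 = 0
  c[28] = d·G[:,28] = (10000111001110110100000011)·(00000000000000000000000100) mod 2 = 0+0+0+0+0+0+0+0+0+0+0+0+0+0+0+0+0+0+0+0+0+0+0+0+0+0 mod 2 = 0
  c[29] = d·G[:,29] = (10000111001110110100000011)·(00000000000000000000000010) mod 2 = 0+0+0+0+0+0+0+0+0+0+0+0+0+0+0+0+0+0+0+0+0+0+0+0+1+0 mod 2 = 1
  c[30] = d·G[:,30] = (10000111001110110100000011)·(00000000000000000000000001) mod 2 = 0+0+0+0+0+0+0+0+0+0+0+0+0+0+0+0+0+0+0+0+0+0+0+0+0+1 mod 2 = 1
Codeword = 1011000001110011110110100000011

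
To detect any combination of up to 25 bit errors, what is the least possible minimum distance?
Detecting e errors requires d_min ≥ e + 1 = 25 + 1 = 26.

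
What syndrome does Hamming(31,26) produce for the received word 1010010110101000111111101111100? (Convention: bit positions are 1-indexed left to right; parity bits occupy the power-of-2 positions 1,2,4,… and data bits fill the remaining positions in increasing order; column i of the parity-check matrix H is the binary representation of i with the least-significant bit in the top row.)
Syndrome s = H · r^T (mod 2), r = 1010010110101000111111101111100:
  s[0] = (1010101010101010101010101010101)·(1010010110101000111111101111100) mod 2 = 1+0+1+0+0+0+0+0+1+0+1+0+1+0+0+0+1+0+1+0+1+0+1+0+1+0+1+0+1+0+0 mod 2 = 0
  s[1] = (0110011001100110011001100110011)·(1010010110101000111111101111100) mod 2 = 0+0+1+0+0+1+0+0+0+0+1+0+0+0+0+0+0+1+1+0+0+1+1+0+0+1+1+0+0+0+0 mod 2 = 1
  s[2] = (0001111000011110000111100001111)·(1010010110101000111111101111100) mod 2 = 0+0+0+0+0+1+0+0+0+0+0+0+1+0+0+0+0+0+0+1+1+1+1+0+0+0+0+1+1+0+0 mod 2 = 0
  s[3] = (0000000111111110000000011111111)·(1010010110101000111111101111100) mod 2 = 0+0+0+0+0+0+0+1+1+0+1+0+1+0+0+0+0+0+0+0+0+0+0+0+1+1+1+1+1+0+0 mod 2 = 1
  s[4] = (0000000000000001111111111111111)·(1010010110101000111111101111100) mod 2 = 0+0+0+0+0+0+0+0+0+0+0+0+0+0+0+0+1+1+1+1+1+1+1+0+1+1+1+1+1+0+0 mod 2 = 0
Syndrome = 01010
Non-zero syndrome: error at position 10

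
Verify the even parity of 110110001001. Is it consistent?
Sum of all bits: 1+1+0+1+1+0+0+0+1+0+0+1 = 6; 6 mod 2 = 0. Result is 0 → valid parity.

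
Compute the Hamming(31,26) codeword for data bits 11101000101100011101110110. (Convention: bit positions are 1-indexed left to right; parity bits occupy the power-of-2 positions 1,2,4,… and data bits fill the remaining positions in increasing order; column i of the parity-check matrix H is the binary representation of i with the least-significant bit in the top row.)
Codeword c = d · G (mod 2), d = 11101000101100011101110110:
  c[0] = d·G[:,0] = (11101000101100011101110110)·(11011010101101010101010101) mod 2 = 1+1+0+0+1+0+0+0+1+0+1+1+0+0+0+1+0+1+0+1+0+1+0+1+0+0 mod 2 = 1
  c[1] = d·G[:,1] = (11101000101100011101110110)·(10110110011011001100110011) mod 2 = 1+0+1+0+0+0+0+0+0+0+1+0+0+0+0+0+1+1+0+0+1+1+0+0+1+0 mod 2 = 0
  c[2] = d·G[:,2] = (11101000101100011101110110)·(10000000000000000000000000) mod 2 = 1+0+0+0+0+0+0+0+0+0+0+0+0+0+0+0+0+0+0+0+0+0+0+0+0+0 mod 2 = 1
  c[3] = d·G[:,3] = (11101000101100011101110110)·(01110001111000111100001111) mod 2 = 0+1+1+0+0+0+0+0+1+0+1+0+0+0+0+1+1+1+0+0+0+0+0+1+1+0 mod 2 = 1
  c[4] = d·G[:,4] = (11101000101100011101110110)·(01000000000000000000000000) mod 2 = 0+1+0+0+0+0+0+0+0+0+0+0+0+0+0+0+0+0+0+0+0+0+0+0+0+0 mod 2 = 1
  c[5] = d·G[:,5] = (11101000101100011101110110)·(00100000000000000000000000) mod 2 = 0+0+1+0+0+0+0+0+0+0+0+0+0+0+0+0+0+0+0+0+0+0+0+0+0+0 mod 2 = 1
  c[6] = d·G[:,6] = (11101000101100011101110110)·(00010000000000000000000000) mod 2 = 0+0+0+0+0+0+0+0+0+0+0+0+0+0+0+0+0+0+0+0+0+0+0+0+0+0 mod 2 = 0
  c[7] = d·G[:,7] = (11101000101100011101110110)·(00001111111000000011111111) mod 2 = 0+0+0+0+1+0+0+0+1+0+1+0+0+0+0+0+0+0+0+1+1+1+0+1+1+0 mod 2 = 0
  c[8] = d·G[:,8] = (11101000101100011101110110)·(00001000000000000000000000) mod 2 = 0+0+0+0+1+0+0+0+0+0+0+0+0+0+0+0+0+0+0+0+0+0+0+0+0+0 mod 2 = 1
  c[9] = d·G[:,9] = (11101000101100011101110110)·(00000100000000000000000000) mod 2 = 0+0+0+0+0+0+0+0+0+0+0+0+0+0+0+0+0+0+0+0+0+0+0+0+0+0 mod 2 = 0
  c[10] = d·G[:,10] = (11101000101100011101110110)·(00000010000000000000000000) mod 2 = 0+0+0+0+0+0+0+0+0+0+0+0+0+0+0+0+0+0+0+0+0+0+0+0+0+0 mod 2 = 0
  c[11] = d·G[:,11] = (11101000101100011101110110)·(00000001000000000000000000) mod 2 = 0+0+0+0+0+0+0+0+0+0+0+0+0+0+0+0+0+0+0+0+0+0+0+0+0+0 mod 2 = 0
  c[12] = d·G[:,12] = (11101000101100011101110110)·(00000000100000000000000000) mod 2 = 0+0+0+0+0+0+0+0+1+0+0+0+0+0+0+0+0+0+0+0+0+0+0+0+0+0 mod 2 = 1
  c[13] = d·G[:,13] = (11101000101100011101110110)·(00000000010000000000000000) mod 2 = 0+0+0+0+0+0+0+0+0+0+0+0+0+0+0+0+0+0+0+0+0+0+0+0+0+0 mod 2 = 0
  c[14] = d·G[:,14] = (11101000101100011101110110)·(00000000001000000000000000) mod 2 = 0+0+0+0+0+0+0+0+0+0+1+0+0+0+0+0+0+0+0+0+0+0+0+0+0+0 mod 2 = 1
  c[15] = d·G[:,15] = (11101000101100011101110110)·(00000000000111111111111111) mod 2 = 0+0+0+0+0+0+0+0+0+0+0+1+0+0+0+1+1+1+0+1+1+1+0+1+1+0 mod 2 = 1
  c[16] = d·G[:,16] = (11101000101100011101110110)·(00000000000100000000000000) mod 2 = 0+0+0+0+0+0+0+0+0+0+0+1+0+0+0+0+0+0+0+0+0+0+0+0+0+0 mod 2 = 1
  c[17] = d·G[:,17] = (11101000101100011101110110)·(00000000000010000000000000) mod 2 = 0+0+0+0+0+0+0+0+0+0+0+0+0+0+0+0+0+0+0+0+0+0+0+0+0+0 mod 2 = 0
  c[18] = d·G[:,18] = (11101000101100011101110110)·(00000000000001000000000000) mod 2 = 0+0+0+0+0+0+0+0+0+0+0+0+0+0+0+0+0+0+0+0+0+0+0+0+0+0 mod 2 = 0
  c[19] = d·G[:,19] = (11101000101100011101110110)·(00000000000000100000000000) mod 2 = 0+0+0+0+0+0+0+0+0+0+0+0+0+0+0+0+0+0+0+0+0+0+0+0+0+0 mod 2 = 0
  c[20] = d·G[:,20] = (11101000101100011101110110)·(00000000000000010000000000) mod 2 = 0+0+0+0+0+0+0+0+0+0+0+0+0+0+0+1+0+0+0+0+0+0+0+0+0+0 mod 2 = 1
  c[21] = d·G[:,21] = (11101000101100011101110110)·(00000000000000001000000000) mod 2 = 0+0+0+0+0+0+0+0+0+0+0+0+0+0+0+0+1+0+0+0+0+0+0+0+0+0 mod 2 = 1
  c[22] = d·G[:,22] = (11101000101100011101110110)·(00000000000000000100000000) mod 2 = 0+0+0+0+0+0+0+0+0+0+0+0+0+0+0+0+0+1+0+0+0+0+0+0+0+0 mod 2 = 1
  c[23] = d·G[:,23] = (11101000101100011101110110)·(00000000000000000010000000) mod 2 = 0+0+0+0+0+0+0+0+0+0+0+0+0+0+0+0+0+0+0+0+0+0+0+0+0+0 mod 2 = 0
  c[24] = d·G[:,24] = (11101000101100011101110110)·(00000000000000000001000000) mod 2 = 0+0+0+0+0+0+0+0+0+0+0+0+0+0+0+0+0+0+0+1+0+0+0+0+0+0 mod 2 = 1
  c[25] = d·G[:,25] = (11101000101100011101110110)·(00000000000000000000100000) mod 2 = 0+0+0+0+0+0+0+0+0+0+0+0+0+0+0+0+0+0+0+0+1+0+0+0+0+0 mod 2 = 1
  c[26] = d·G[:,26] = (11101000101100011101110110)·(00000000000000000000010000) mod 2 = 0+0+0+0+0+0+0+0+0+0+0+0+0+0+0+0+0+0+0+0+0+1+0+0+0+0 mod 2 = 1
  c[27] = d·G[:,27] = (11101000101100011101110110)·(00000000000000000000001000) mod 2 = 0+0+0+0+0+0+0+0+0+0+0+0+0+0+0+0+0+0+0+0+0+0+0+0+0+0 mod 2 = 0
  c[28] = d·G[:,28] = (11101000101100011101110110)·(00000000000000000000000100) mod 2 = 0+0+0+0+0+0+0+0+0+0+0+0+0+0+0+0+0+0+0+0+0+0+0+1+0+0 mod 2 = 1
  c[29] = d·G[:,29] = (11101000101100011101110110)·(00000000000000000000000010) mod 2 = 0+0+0+0+0+0+0+0+0+0+0+0+0+0+0+0+0+0+0+0+0+0+0+0+1+0 mod 2 = 1
  c[30] = d·G[:,30] = (11101000101100011101110110)·(00000000000000000000000001) mod 2 = 0+0+0+0+0+0+0+0+0+0+0+0+0+0+0+0+0+0+0+0+0+0+0+0+0+0 mod 2 = 0
Codeword = 1011110010001011100011101110110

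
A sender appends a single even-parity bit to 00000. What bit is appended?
Sum of data bits: 0+0+0+0+0 = 0.
0 mod 2 = 0, so parity bit = 0.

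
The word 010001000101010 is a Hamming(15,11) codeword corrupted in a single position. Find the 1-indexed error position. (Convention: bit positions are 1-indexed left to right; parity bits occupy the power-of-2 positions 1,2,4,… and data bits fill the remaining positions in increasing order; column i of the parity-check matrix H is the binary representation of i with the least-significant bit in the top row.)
Syndrome s = H · r^T (mod 2), r = 010001000101010:
  s[0] = (101010101010101)·(010001000101010) mod 2 = 0+0+0+0+0+0+0+0+0+0+0+0+0+0+0 mod 2 = 0
  s[1] = (011001100110011)·(010001000101010) mod 2 = 0+1+0+0+0+1+0+0+0+1+0+0+0+1+0 mod 2 = 0
  s[2] = (000111100001111)·(010001000101010) mod 2 = 0+0+0+0+0+1+0+0+0+0+0+1+0+1+0 mod 2 = 1
  s[3] = (000000011111111)·(010001000101010) mod 2 = 0+0+0+0+0+0+0+0+0+1+0+1+0+1+0 mod 2 = 1
Syndrome = 0011
Column i of H is the binary representation of i, so the syndrome is the binary index of the flipped bit.
Read s = 0011 with s[0] as LSB: 0·2^0 + 0·2^1 + 1·2^2 + 1·2^3 = 12.
Error is at bit position 12.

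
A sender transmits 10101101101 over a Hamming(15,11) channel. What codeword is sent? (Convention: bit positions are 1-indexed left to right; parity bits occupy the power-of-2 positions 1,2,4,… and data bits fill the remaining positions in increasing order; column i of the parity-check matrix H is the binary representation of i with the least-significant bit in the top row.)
Codeword c = d · G (mod 2), d = 10101101101:
  c[0] = d·G[:,0] = (10101101101)·(11011010101) mod 2 = 1+0+0+0+1+0+0+0+1+0+1 mod 2 = 0
  c[1] = d·G[:,1] = (10101101101)·(10110110011) mod 2 = 1+0+1+0+0+1+0+0+0+0+1 mod 2 = 0
  c[2] = d·G[:,2] = (10101101101)·(10000000000) mod 2 = 1+0+0+0+0+0+0+0+0+0+0 mod 2 = 1
  c[3] = d·G[:,3] = (10101101101)·(01110001111) mod 2 = 0+0+1+0+0+0+0+1+1+0+1 mod 2 = 0
  c[4] = d·G[:,4] = (10101101101)·(01000000000) mod 2 = 0+0+0+0+0+0+0+0+0+0+0 mod 2 = 0
  c[5] = d·G[:,5] = (10101101101)·(00100000000) mod 2 = 0+0+1+0+0+0+0+0+0+0+0 mod 2 = 1
  c[6] = d·G[:,6] = (10101101101)·(00010000000) mod 2 = 0+0+0+0+0+0+0+0+0+0+0 mod 2 = 0
  c[7] = d·G[:,7] = (10101101101)·(00001111111) mod 2 = 0+0+0+0+1+1+0+1+1+0+1 mod 2 = 1
  c[8] = d·G[:,8] = (10101101101)·(00001000000) mod 2 = 0+0+0+0+1+0+0+0+0+0+0 mod 2 = 1
  c[9] = d·G[:,9] = (10101101101)·(00000100000) mod 2 = 0+0+0+0+0+1+0+0+0+0+0 mod 2 = 1
  c[10] = d·G[:,10] = (10101101101)·(00000010000) mod 2 = 0+0+0+0+0+0+0+0+0+0+0 mod 2 = 0
  c[11] = d·G[:,11] = (10101101101)·(00000001000) mod 2 = 0+0+0+0+0+0+0+1+0+0+0 mod 2 = 1
  c[12] = d·G[:,12] = (10101101101)·(00000000100) mod 2 = 0+0+0+0+0+0+0+0+1+0+0 mod 2 = 1
  c[13] = d·G[:,13] = (10101101101)·(00000000010) mod 2 = 0+0+0+0+0+0+0+0+0+0+0 mod 2 = 0
  c[14] = d·G[:,14] = (10101101101)·(00000000001) mod 2 = 0+0+0+0+0+0+0+0+0+0+1 mod 2 = 1
Codeword = 001001011101101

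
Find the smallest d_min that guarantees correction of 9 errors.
Correcting t errors requires d_min ≥ 2t + 1 = 2·9 + 1 = 19.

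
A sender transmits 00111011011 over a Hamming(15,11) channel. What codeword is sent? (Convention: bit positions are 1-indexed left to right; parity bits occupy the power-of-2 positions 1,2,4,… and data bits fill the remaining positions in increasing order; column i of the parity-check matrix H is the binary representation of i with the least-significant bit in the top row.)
Codeword c = d · G (mod 2), d = 00111011011:
  c[0] = d·G[:,0] = (00111011011)·(11011010101) mod 2 = 0+0+0+1+1+0+1+0+0+0+1 mod 2 = 0
  c[1] = d·G[:,1] = (00111011011)·(10110110011) mod 2 = 0+0+1+1+0+0+1+0+0+1+1 mod 2 = 1
  c[2] = d·G[:,2] = (00111011011)·(10000000000) mod 2 = 0+0+0+0+0+0+0+0+0+0+0 mod 2 = 0
  c[3] = d·G[:,3] = (00111011011)·(01110001111) mod 2 = 0+0+1+1+0+0+0+1+0+1+1 mod 2 = 1
  c[4] = d·G[:,4] = (00111011011)·(01000000000) mod 2 = 0+0+0+0+0+0+0+0+0+0+0 mod 2 = 0
  c[5] = d·G[:,5] = (00111011011)·(00100000000) mod 2 = 0+0+1+0+0+0+0+0+0+0+0 mod 2 = 1
  c[6] = d·G[:,6] = (00111011011)·(00010000000) mod 2 = 0+0+0+1+0+0+0+0+0+0+0 mod 2 = 1
  c[7] = d·G[:,7] = (00111011011)·(00001111111) mod 2 = 0+0+0+0+1+0+1+1+0+1+1 mod 2 = 1
  c[8] = d·G[:,8] = (00111011011)·(00001000000) mod 2 = 0+0+0+0+1+0+0+0+0+0+0 mod 2 = 1
  c[9] = d·G[:,9] = (00111011011)·(00000100000) mod 2 = 0+0+0+0+0+0+0+0+0+0+0 mod 2 = 0
  c[10] = d·G[:,10] = (00111011011)·(00000010000) mod 2 = 0+0+0+0+0+0+1+0+0+0+0 mod 2 = 1
  c[11] = d·G[:,11] = (00111011011)·(00000001000) mod 2 = 0+0+0+0+0+0+0+1+0+0+0 mod 2 = 1
  c[12] = d·G[:,12] = (00111011011)·(00000000100) mod 2 = 0+0+0+0+0+0+0+0+0+0+0 mod 2 = 0
  c[13] = d·G[:,13] = (00111011011)·(00000000010) mod 2 = 0+0+0+0+0+0+0+0+0+1+0 mod 2 = 1
  c[14] = d·G[:,14] = (00111011011)·(00000000001) mod 2 = 0+0+0+0+0+0+0+0+0+0+1 mod 2 = 1
Codeword = 010101111011011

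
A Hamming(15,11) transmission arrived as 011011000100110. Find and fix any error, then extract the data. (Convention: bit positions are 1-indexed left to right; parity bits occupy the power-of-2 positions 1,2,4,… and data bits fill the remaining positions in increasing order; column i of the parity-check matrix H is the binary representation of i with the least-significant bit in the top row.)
Syndrome s = H · r^T (mod 2), r = 011011000100110:
  s[0] = (101010101010101)·(011011000100110) mod 2 = 0+0+1+0+1+0+0+0+0+0+0+0+1+0+0 mod 2 = 1
  s[1] = (011001100110011)·(011011000100110) mod 2 = 0+1+1+0+0+1+0+0+0+1+0+0+0+1+0 mod 2 = 1
  s[2] = (000111100001111)·(011011000100110) mod 2 = 0+0+0+0+1+1+0+0+0+0+0+0+1+1+0 mod 2 = 0
  s[3] = (000000011111111)·(011011000100110) mod 2 = 0+0+0+0+0+0+0+0+0+1+0+0+1+1+0 mod 2 = 1
Syndrome = 1101
Column 11 of H equals this syndrome → error at bit 11 (1-indexed).
Flip bit 11: 011011000100110 → 011011000110110
Extract data bits at positions {3,5,6,7,9,10,11,12,13,14,15}: 11100110110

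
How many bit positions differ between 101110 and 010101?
XOR = 111011, count of 1s = 5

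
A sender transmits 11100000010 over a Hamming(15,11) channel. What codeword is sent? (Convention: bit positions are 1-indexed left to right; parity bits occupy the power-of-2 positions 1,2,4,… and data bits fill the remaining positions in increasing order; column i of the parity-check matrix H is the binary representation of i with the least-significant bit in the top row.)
Codeword c = d · G (mod 2), d = 11100000010:
  c[0] = d·G[:,0] = (11100000010)·(11011010101) mod 2 = 1+1+0+0+0+0+0+0+0+0+0 mod 2 = 0
  c[1] = d·G[:,1] = (11100000010)·(10110110011) mod 2 = 1+0+1+0+0+0+0+0+0+1+0 mod 2 = 1
  c[2] = d·G[:,2] = (11100000010)·(10000000000) mod 2 = 1+0+0+0+0+0+0+0+0+0+0 mod 2 = 1
  c[3] = d·G[:,3] = (11100000010)·(01110001111) mod 2 = 0+1+1+0+0+0+0+0+0+1+0 mod 2 = 1
  c[4] = d·G[:,4] = (11100000010)·(01000000000) mod 2 = 0+1+0+0+0+0+0+0+0+0+0 mod 2 = 1
  c[5] = d·G[:,5] = (11100000010)·(00100000000) mod 2 = 0+0+1+0+0+0+0+0+0+0+0 mod 2 = 1
  c[6] = d·G[:,6] = (11100000010)·(00010000000) mod 2 = 0+0+0+0+0+0+0+0+0+0+0 mod 2 = 0
  c[7] = d·G[:,7] = (11100000010)·(00001111111) mod 2 = 0+0+0+0+0+0+0+0+0+1+0 mod 2 = 1
  c[8] = d·G[:,8] = (11100000010)·(00001000000) mod 2 = 0+0+0+0+0+0+0+0+0+0+0 mod 2 = 0
  c[9] = d·G[:,9] = (11100000010)·(00000100000) mod 2 = 0+0+0+0+0+0+0+0+0+0+0 mod 2 = 0
  c[10] = d·G[:,10] = (11100000010)·(00000010000) mod 2 = 0+0+0+0+0+0+0+0+0+0+0 mod 2 = 0
  c[11] = d·G[:,11] = (11100000010)·(00000001000) mod 2 = 0+0+0+0+0+0+0+0+0+0+0 mod 2 = 0
  c[12] = d·G[:,12] = (11100000010)·(00000000100) mod 2 = 0+0+0+0+0+0+0+0+0+0+0 mod 2 = 0
  c[13] = d·G[:,13] = (11100000010)·(00000000010) mod 2 = 0+0+0+0+0+0+0+0+0+1+0 mod 2 = 1
  c[14] = d·G[:,14] = (11100000010)·(00000000001) mod 2 = 0+0+0+0+0+0+0+0+0+0+0 mod 2 = 0
Codeword = 011111010000010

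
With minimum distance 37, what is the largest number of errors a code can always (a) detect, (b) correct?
(a) Detection requires d_min ≥ e+1, so e ≤ d_min − 1 = 36.
(b) Correction requires d_min ≥ 2t+1, so t ≤ ⌊(d_min − 1)/2⌋ = ⌊36/2⌋ = 18.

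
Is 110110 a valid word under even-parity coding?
Sum of all bits: 1+1+0+1+1+0 = 4; 4 mod 2 = 0. Result is 0 → valid parity.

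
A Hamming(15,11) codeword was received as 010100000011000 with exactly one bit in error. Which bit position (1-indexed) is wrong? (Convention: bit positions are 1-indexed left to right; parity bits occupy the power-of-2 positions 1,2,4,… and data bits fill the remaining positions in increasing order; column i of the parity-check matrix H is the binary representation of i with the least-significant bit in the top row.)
Syndrome s = H · r^T (mod 2), r = 010100000011000:
  s[0] = (101010101010101)·(010100000011000) mod 2 = 0+0+0+0+0+0+0+0+0+0+1+0+0+0+0 mod 2 = 1
  s[1] = (011001100110011)·(010100000011000) mod 2 = 0+1+0+0+0+0+0+0+0+0+1+0+0+0+0 mod 2 = 0
  s[2] = (000111100001111)·(010100000011000) mod 2 = 0+0+0+1+0+0+0+0+0+0+0+1+0+0+0 mod 2 = 0
  s[3] = (000000011111111)·(010100000011000) mod 2 = 0+0+0+0+0+0+0+0+0+0+1+1+0+0+0 mod 2 = 0
Syndrome = 1000
Column i of H is the binary representation of i, so the syndrome is the binary index of the flipped bit.
Read s = 1000 with s[0] as LSB: 1·2^0 + 0·2^1 + 0·2^2 + 0·2^3 = 1.
Error is at bit position 1.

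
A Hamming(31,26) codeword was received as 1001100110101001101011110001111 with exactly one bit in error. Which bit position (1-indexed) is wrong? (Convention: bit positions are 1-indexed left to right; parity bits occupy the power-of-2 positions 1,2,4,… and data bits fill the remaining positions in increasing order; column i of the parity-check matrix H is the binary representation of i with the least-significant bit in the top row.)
Syndrome s = H · r^T (mod 2), r = 1001100110101001101011110001111:
  s[0] = (1010101010101010101010101010101)·(1001100110101001101011110001111) mod 2 = 1+0+0+0+1+0+0+0+1+0+1+0+1+0+0+0+1+0+1+0+1+0+1+0+0+0+0+0+1+0+1 mod 2 = 1
  s[1] = (0110011001100110011001100110011)·(1001100110101001101011110001111) mod 2 = 0+0+0+0+0+0+0+0+0+0+1+0+0+0+0+0+0+0+1+0+0+1+1+0+0+0+0+0+0+1+1 mod 2 = 0
  s[2] = (0001111000011110000111100001111)·(1001100110101001101011110001111) mod 2 = 0+0+0+1+1+0+0+0+0+0+0+0+1+0+0+0+0+0+0+0+1+1+1+0+0+0+0+1+1+1+1 mod 2 = 0
  s[3] = (0000000111111110000000011111111)·(1001100110101001101011110001111) mod 2 = 0+0+0+0+0+0+0+1+1+0+1+0+1+0+0+0+0+0+0+0+0+0+0+1+0+0+0+1+1+1+1 mod 2 = 1
  s[4] = (0000000000000001111111111111111)·(1001100110101001101011110001111) mod 2 = 0+0+0+0+0+0+0+0+0+0+0+0+0+0+0+1+1+0+1+0+1+1+1+1+0+0+0+1+1+1+1 mod 2 = 1
Syndrome = 10011
Column i of H is the binary representation of i, so the syndrome is the binary index of the flipped bit.
Read s = 10011 with s[0] as LSB: 1·2^0 + 0·2^1 + 0·2^2 + 1·2^3 + 1·2^4 = 25.
Error is at bit position 25.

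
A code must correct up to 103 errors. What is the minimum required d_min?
Correcting t errors requires d_min ≥ 2t + 1 = 2·103 + 1 = 207.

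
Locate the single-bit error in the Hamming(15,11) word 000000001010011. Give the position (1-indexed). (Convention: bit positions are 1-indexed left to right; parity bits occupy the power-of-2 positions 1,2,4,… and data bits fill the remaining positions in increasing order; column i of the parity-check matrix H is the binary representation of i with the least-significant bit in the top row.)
Syndrome s = H · r^T (mod 2), r = 000000001010011:
  s[0] = (101010101010101)·(000000001010011) mod 2 = 0+0+0+0+0+0+0+0+1+0+1+0+0+0+1 mod 2 = 1
  s[1] = (011001100110011)·(000000001010011) mod 2 = 0+0+0+0+0+0+0+0+0+0+1+0+0+1+1 mod 2 = 1
  s[2] = (000111100001111)·(000000001010011) mod 2 = 0+0+0+0+0+0+0+0+0+0+0+0+0+1+1 mod 2 = 0
  s[3] = (000000011111111)·(000000001010011) mod 2 = 0+0+0+0+0+0+0+0+1+0+1+0+0+1+1 mod 2 = 0
Syndrome = 1100
Column i of H is the binary representation of i, so the syndrome is the binary index of the flipped bit.
Read s = 1100 with s[0] as LSB: 1·2^0 + 1·2^1 + 0·2^2 + 0·2^3 = 3.
Error is at bit position 3.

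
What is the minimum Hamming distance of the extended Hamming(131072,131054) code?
d_min = 4 (adding an overall parity bit to Hamming(131071,131054) raises d_min from 3 to 4).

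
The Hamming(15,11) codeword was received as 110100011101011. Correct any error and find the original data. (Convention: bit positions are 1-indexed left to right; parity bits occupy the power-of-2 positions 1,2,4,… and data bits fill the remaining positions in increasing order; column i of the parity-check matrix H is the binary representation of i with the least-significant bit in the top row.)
Syndrome s = H · r^T (mod 2), r = 110100011101011:
  s[0] = (101010101010101)·(110100011101011) mod 2 = 1+0+0+0+0+0+0+0+1+0+0+0+0+0+1 mod 2 = 1
  s[1] = (011001100110011)·(110100011101011) mod 2 = 0+1+0+0+0+0+0+0+0+1+0+0+0+1+1 mod 2 = 0
  s[2] = (000111100001111)·(110100011101011) mod 2 = 0+0+0+1+0+0+0+0+0+0+0+1+0+1+1 mod 2 = 0
  s[3] = (000000011111111)·(110100011101011) mod 2 = 0+0+0+0+0+0+0+1+1+1+0+1+0+1+1 mod 2 = 0
Syndrome = 1000
Column 1 of H equals this syndrome → error at bit 1 (1-indexed).
Flip bit 1: 110100011101011 → 010100011101011
Extract data bits at positions {3,5,6,7,9,10,11,12,13,14,15}: 00001101011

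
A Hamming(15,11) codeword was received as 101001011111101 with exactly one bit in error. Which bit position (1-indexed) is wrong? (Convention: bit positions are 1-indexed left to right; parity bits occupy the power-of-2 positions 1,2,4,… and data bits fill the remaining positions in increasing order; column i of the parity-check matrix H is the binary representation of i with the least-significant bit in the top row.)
Syndrome s = H · r^T (mod 2), r = 101001011111101:
  s[0] = (101010101010101)·(101001011111101) mod 2 = 1+0+1+0+0+0+0+0+1+0+1+0+1+0+1 mod 2 = 0
  s[1] = (011001100110011)·(101001011111101) mod 2 = 0+0+1+0+0+1+0+0+0+1+1+0+0+0+1 mod 2 = 1
  s[2] = (000111100001111)·(101001011111101) mod 2 = 0+0+0+0+0+1+0+0+0+0+0+1+1+0+1 mod 2 = 0
  s[3] = (000000011111111)·(101001011111101) mod 2 = 0+0+0+0+0+0+0+1+1+1+1+1+1+0+1 mod 2 = 1
Syndrome = 0101
Column i of H is the binary representation of i, so the syndrome is the binary index of the flipped bit.
Read s = 0101 with s[0] as LSB: 0·2^0 + 1·2^1 + 0·2^2 + 1·2^3 = 10.
Error is at bit position 10.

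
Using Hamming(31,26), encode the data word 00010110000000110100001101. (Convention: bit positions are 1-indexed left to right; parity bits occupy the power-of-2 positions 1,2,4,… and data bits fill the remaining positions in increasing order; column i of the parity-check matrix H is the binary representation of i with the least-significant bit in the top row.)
Codeword c = d · G (mod 2), d = 00010110000000110100001101:
  c[0] = d·G[:,0] = (00010110000000110100001101)·(11011010101101010101010101) mod 2 = 0+0+0+1+0+0+1+0+0+0+0+0+0+0+0+1+0+1+0+0+0+0+0+1+0+1 mod 2 = 0
  c[1] = d·G[:,1] = (00010110000000110100001101)·(10110110011011001100110011) mod 2 = 0+0+0+1+0+1+1+0+0+0+0+0+0+0+0+0+0+1+0+0+0+0+0+0+0+1 mod 2 = 1
  c[2] = d·G[:,2] = (00010110000000110100001101)·(10000000000000000000000000) mod 2 = 0+0+0+0+0+0+0+0+0+0+0+0+0+0+0+0+0+0+0+0+0+0+0+0+0+0 mod 2 = 0
  c[3] = d·G[:,3] = (00010110000000110100001101)·(01110001111000111100001111) mod 2 = 0+0+0+1+0+0+0+0+0+0+0+0+0+0+1+1+0+1+0+0+0+0+1+1+0+1 mod 2 = 1
  c[4] = d·G[:,4] = (00010110000000110100001101)·(01000000000000000000000000) mod 2 = 0+0+0+0+0+0+0+0+0+0+0+0+0+0+0+0+0+0+0+0+0+0+0+0+0+0 mod 2 = 0
  c[5] = d·G[:,5] = (00010110000000110100001101)·(00100000000000000000000000) mod 2 = 0+0+0+0+0+0+0+0+0+0+0+0+0+0+0+0+0+0+0+0+0+0+0+0+0+0 mod 2 = 0
  c[6] = d·G[:,6] = (00010110000000110100001101)·(00010000000000000000000000) mod 2 = 0+0+0+1+0+0+0+0+0+0+0+0+0+0+0+0+0+0+0+0+0+0+0+0+0+0 mod 2 = 1
  c[7] = d·G[:,7] = (00010110000000110100001101)·(00001111111000000011111111) mod 2 = 0+0+0+0+0+1+1+0+0+0+0+0+0+0+0+0+0+0+0+0+0+0+1+1+0+1 mod 2 = 1
  c[8] = d·G[:,8] = (00010110000000110100001101)·(00001000000000000000000000) mod 2 = 0+0+0+0+0+0+0+0+0+0+0+0+0+0+0+0+0+0+0+0+0+0+0+0+0+0 mod 2 = 0
  c[9] = d·G[:,9] = (00010110000000110100001101)·(00000100000000000000000000) mod 2 = 0+0+0+0+0+1+0+0+0+0+0+0+0+0+0+0+0+0+0+0+0+0+0+0+0+0 mod 2 = 1
  c[10] = d·G[:,10] = (00010110000000110100001101)·(00000010000000000000000000) mod 2 = 0+0+0+0+0+0+1+0+0+0+0+0+0+0+0+0+0+0+0+0+0+0+0+0+0+0 mod 2 = 1
  c[11] = d·G[:,11] = (00010110000000110100001101)·(00000001000000000000000000) mod 2 = 0+0+0+0+0+0+0+0+0+0+0+0+0+0+0+0+0+0+0+0+0+0+0+0+0+0 mod 2 = 0
  c[12] = d·G[:,12] = (00010110000000110100001101)·(00000000100000000000000000) mod 2 = 0+0+0+0+0+0+0+0+0+0+0+0+0+0+0+0+0+0+0+0+0+0+0+0+0+0 mod 2 = 0
  c[13] = d·G[:,13] = (00010110000000110100001101)·(00000000010000000000000000) mod 2 = 0+0+0+0+0+0+0+0+0+0+0+0+0+0+0+0+0+0+0+0+0+0+0+0+0+0 mod 2 = 0
  c[14] = d·G[:,14] = (00010110000000110100001101)·(00000000001000000000000000) mod 2 = 0+0+0+0+0+0+0+0+0+0+0+0+0+0+0+0+0+0+0+0+0+0+0+0+0+0 mod 2 = 0
  c[15] = d·G[:,15] = (00010110000000110100001101)·(00000000000111111111111111) mod 2 = 0+0+0+0+0+0+0+0+0+0+0+0+0+0+1+1+0+1+0+0+0+0+1+1+0+1 mod 2 = 0
  c[16] = d·G[:,16] = (00010110000000110100001101)·(00000000000100000000000000) mod 2 = 0+0+0+0+0+0+0+0+0+0+0+0+0+0+0+0+0+0+0+0+0+0+0+0+0+0 mod 2 = 0
  c[17] = d·G[:,17] = (00010110000000110100001101)·(00000000000010000000000000) mod 2 = 0+0+0+0+0+0+0+0+0+0+0+0+0+0+0+0+0+0+0+0+0+0+0+0+0+0 mod 2 = 0
  c[18] = d·G[:,18] = (00010110000000110100001101)·(00000000000001000000000000) mod 2 = 0+0+0+0+0+0+0+0+0+0+0+0+0+0+0+0+0+0+0+0+0+0+0+0+0+0 mod 2 = 0
  c[19] = d·G[:,19] = (00010110000000110100001101)·(00000000000000100000000000) mod 2 = 0+0+0+0+0+0+0+0+0+0+0+0+0+0+1+0+0+0+0+0+0+0+0+0+0+0 mod 2 = 1
  c[20] = d·G[:,20] = (00010110000000110100001101)·(00000000000000010000000000) mod 2 = 0+0+0+0+0+0+0+0+0+0+0+0+0+0+0+1+0+0+0+0+0+0+0+0+0+0 mod 2 = 1
  c[21] = d·G[:,21] = (00010110000000110100001101)·(00000000000000001000000000) mod 2 = 0+0+0+0+0+0+0+0+0+0+0+0+0+0+0+0+0+0+0+0+0+0+0+0+0+0 mod 2 = 0
  c[22] = d·G[:,22] = (00010110000000110100001101)·(00000000000000000100000000) mod 2 = 0+0+0+0+0+0+0+0+0+0+0+0+0+0+0+0+0+1+0+0+0+0+0+0+0+0 mod 2 = 1
  c[23] = d·G[:,23] = (00010110000000110100001101)·(00000000000000000010000000) mod 2 = 0+0+0+0+0+0+0+0+0+0+0+0+0+0+0+0+0+0+0+0+0+0+0+0+0+0 mod 2 = 0
  c[24] = d·G[:,24] = (00010110000000110100001101)·(00000000000000000001000000) mod 2 = 0+0+0+0+0+0+0+0+0+0+0+0+0+0+0+0+0+0+0+0+0+0+0+0+0+0 mod 2 = 0
  c[25] = d·G[:,25] = (00010110000000110100001101)·(00000000000000000000100000) mod 2 = 0+0+0+0+0+0+0+0+0+0+0+0+0+0+0+0+0+0+0+0+0+0+0+0+0+0 mod 2 = 0
  c[26] = d·G[:,26] = (00010110000000110100001101)·(00000000000000000000010000) mod 2 = 0+0+0+0+0+0+0+0+0+0+0+0+0+0+0+0+0+0+0+0+0+0+0+0+0+0 mod 2 = 0
  c[27] = d·G[:,27] = (00010110000000110100001101)·(00000000000000000000001000) mod 2 = 0+0+0+0+0+0+0+0+0+0+0+0+0+0+0+0+0+0+0+0+0+0+1+0+0+0 mod 2 = 1
  c[28] = d·G[:,28] = (00010110000000110100001101)·(00000000000000000000000100) mod 2 = 0+0+0+0+0+0+0+0+0+0+0+0+0+0+0+0+0+0+0+0+0+0+0+1+0+0 mod 2 = 1
  c[29] = d·G[:,29] = (00010110000000110100001101)·(00000000000000000000000010) mod 2 = 0+0+0+0+0+0+0+0+0+0+0+0+0+0+0+0+0+0+0+0+0+0+0+0+0+0 mod 2 = 0
  c[30] = d·G[:,30] = (00010110000000110100001101)·(00000000000000000000000001) mod 2 = 0+0+0+0+0+0+0+0+0+0+0+0+0+0+0+0+0+0+0+0+0+0+0+0+0+1 mod 2 = 1
Codeword = 0101001101100000000110100001101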